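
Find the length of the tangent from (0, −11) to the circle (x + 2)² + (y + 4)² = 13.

With centre O = (−2, −4), |OP|² = 53 and r² = 13.
Power of the point: PT² = |PO|² − r² = 40, so PT = 2√10.

2√10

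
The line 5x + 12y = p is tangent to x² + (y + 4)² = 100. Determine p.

p = −178 or p = 82

For a tangent, require d(centre, line) = r = 10.
|5·0 + 12·(−4) − p| / √169 = 10
|p − (−48)| = 10·13, so p = 82 or p = −178.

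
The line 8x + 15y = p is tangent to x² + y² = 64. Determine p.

p = −136 or p = 136

For a tangent, require d(centre, line) = r = 8.
|8·0 + 15·0 − p| / √289 = 8
|p| = 8·17, so p = 136 or p = −136.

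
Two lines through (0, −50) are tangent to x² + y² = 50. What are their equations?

7x + y = −50 and 7x − y = 50

Let a tangent through (0, −50) have slope m. Its distance from (0, 0) must equal 5√2:
[m·(0) − (50)]² = 50(m² + 1)
m² − 49 = 0, so m = −7 or m = 7.
Through (0, −50) these give 7x + y = −50 and 7x − y = 50.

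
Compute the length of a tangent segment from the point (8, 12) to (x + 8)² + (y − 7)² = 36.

7√5

With centre O = (−8, 7), |OP|² = 281 and r² = 36.
Power of the point: PT² = |PO|² − r² = 245, so PT = 7√5.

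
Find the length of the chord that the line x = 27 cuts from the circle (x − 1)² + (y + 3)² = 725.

The distance from (1, −3) to the line is 26, and r² = 725.
Chord = 2√(r² − d²) = 2·√(49) = 14.

14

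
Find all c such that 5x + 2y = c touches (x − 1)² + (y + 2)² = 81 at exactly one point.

c = 1 ± 9√29

Tangency holds when the distance from the centre (1, −2) to the line equals the radius 9:
|5·1 + 2·(−2) − c| / √29 = 9
|c − (1)| = 9√29.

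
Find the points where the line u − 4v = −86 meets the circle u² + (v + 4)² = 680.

From the line, v = (86 + u)/4. Substituting:
17u² + 204u − 476 = 0  ⟹  u² + 12u − 28 = 0
u = 2 or u = −14, giving (2, 22) and (−14, 18).

(−14, 18) and (2, 22)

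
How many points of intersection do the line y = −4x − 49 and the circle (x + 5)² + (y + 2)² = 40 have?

0

Substituting the line into the circle gives 17x² + 386x + 2194 = 0.
Δ = 148996 − 149192 = −196.
No real roots: the line does not meet the circle.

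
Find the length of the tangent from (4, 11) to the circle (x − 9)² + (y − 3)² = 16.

√73

Centre (9, 3), r² = 16. |PO|² = (−5)² + (8)² = 89.
By the tangent–radius right angle, tangent length = √(|PO|² − r²) = √73.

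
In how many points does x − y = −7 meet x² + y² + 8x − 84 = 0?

2

d² = (1·(−4) − 1·0 − (−7))²/2 = 9/2; r² = 100.
Since d² < r², the line cuts the circle twice.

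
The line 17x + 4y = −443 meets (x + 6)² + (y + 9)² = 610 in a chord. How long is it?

2√305

From the line, y = (−443 − 17x)/4. Substituting:
305x² + 14030x + 156465 = 0  ⟹  x² + 46x + 513 = 0
x = −19 or x = −27, giving (−19, −30) and (−27, 4).
|(−19, −30) − (−27, 4)| = √((8)² + (−34)²) = 2√305.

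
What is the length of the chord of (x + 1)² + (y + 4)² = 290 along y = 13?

The distance from (−1, −4) to the line is 17, and r² = 290.
Chord = 2√(r² − d²) = 2·√(1) = 2.

2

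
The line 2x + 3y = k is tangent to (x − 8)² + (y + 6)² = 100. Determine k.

The line touches the circle iff its distance from (8, −6) is 10:
|2·8 + 3·(−6) − k| / √13 = 10
|k − (−2)| = 10√13.

k = −2 ± 10√13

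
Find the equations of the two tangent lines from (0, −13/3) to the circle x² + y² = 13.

Write the tangent as mx − y + (−13/3 − m·(0)) = 0 and set its distance from the centre to √13:
(0m − (13/3))² = 13(m² + 1)
9m² − 4 = 0, so m = 2/3 or m = −2/3.
Through (0, −13/3) these give 2x − 3y = 13 and 2x + 3y = −13.

2x − 3y = 13 and 2x + 3y = −13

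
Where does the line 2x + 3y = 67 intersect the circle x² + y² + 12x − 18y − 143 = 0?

From the line, y = (67 − 2x)/3. Substituting:
13x² − 52x − 416 = 0  ⟹  x² − 4x − 32 = 0
x = 8 or x = −4, giving (8, 17) and (−4, 25).

(−4, 25) and (8, 17)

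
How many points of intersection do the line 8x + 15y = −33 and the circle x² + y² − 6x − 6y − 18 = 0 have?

1

d² = (8·3 + 15·3 − (−33))²/289 = 36; r² = 36.
Since d² = r², the line is tangent.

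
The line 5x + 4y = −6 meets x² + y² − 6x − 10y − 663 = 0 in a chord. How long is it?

Centre (3, 5), r² = 697. Perpendicular distance d from centre to line = |41| / √41 = 41/√41.
Chord = 2√(r² − d²) = 2·√(656) = 8√41.

8√41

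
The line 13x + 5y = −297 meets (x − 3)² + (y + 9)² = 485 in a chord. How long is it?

Centre (3, −9), r² = 485. Perpendicular distance d from centre to line = |291| / √194 = 291/√194.
Chord = 2√(r² − d²) = 2·√(97/2) = √194.

√194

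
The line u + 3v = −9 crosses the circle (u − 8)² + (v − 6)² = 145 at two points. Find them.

(0, −3) and (9, −6)

From the line, v = (−9 − u)/3. Substituting:
10u² − 90u = 0  ⟹  u² − 9u = 0
u = 9 or u = 0, giving (9, −6) and (0, −3).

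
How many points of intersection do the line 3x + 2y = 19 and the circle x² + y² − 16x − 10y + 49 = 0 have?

Centre (8, 5), r² = 40. Distance² from centre to line = (15)²/13 = 225/13.
Since d² < r², the line cuts the circle twice.

2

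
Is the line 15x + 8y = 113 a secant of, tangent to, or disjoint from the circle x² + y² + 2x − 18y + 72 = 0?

d² = (15·(−1) + 8·9 − (113))²/289 = 3136/289; r² = 10.
Since d² > r², the line lies outside the circle.

disjoint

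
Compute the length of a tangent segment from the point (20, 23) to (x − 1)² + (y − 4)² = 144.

Centre (1, 4), r² = 144. |PO|² = (19)² + (19)² = 722.
The tangent meets the radius at right angles, so tangent² = |PO|² − r² = 722 − 144 = 578.

17√2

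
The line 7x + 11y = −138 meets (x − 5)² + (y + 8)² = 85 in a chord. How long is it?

√170

The distance from (5, −8) to the line is 85/√170, and r² = 85.
Half the chord is √(r² − d²) = √(85/2), so the full chord is √170.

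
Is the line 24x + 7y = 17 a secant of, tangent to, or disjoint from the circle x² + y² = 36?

secant

Centre (0, 0), r² = 36. Distance² from centre to line = (−17)²/625 = 289/625.
Since d² < r², the line cuts the circle twice.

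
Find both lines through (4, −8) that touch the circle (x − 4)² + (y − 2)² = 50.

x − y = 12 and x + y = −4

A line y − (−8) = m(x − (4)) is tangent when its distance from (4, 2) is 5√2:
(0m − (10))² = 50(m² + 1)
m² − 1 = 0, so m = 1 or m = −1.
Through (4, −8) these give x − y = 12 and x + y = −4.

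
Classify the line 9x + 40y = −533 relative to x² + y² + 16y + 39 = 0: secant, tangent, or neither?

neither

Substituting the line into the circle gives 1681x² + 3834x + 5369 = 0.
Discriminant = (3834)² − 4·1681·(5369) = −21401600 < 0.
No real roots: the line does not meet the circle.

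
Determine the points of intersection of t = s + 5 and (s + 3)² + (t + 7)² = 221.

(−17, −12) and (2, 7)

From the line, t = s + 5. Substituting:
2s² + 30s − 68 = 0  ⟹  s² + 15s − 34 = 0
s = 2 or s = −17, giving (2, 7) and (−17, −12).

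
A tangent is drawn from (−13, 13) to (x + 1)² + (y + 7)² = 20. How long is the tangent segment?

2√131

The centre is (−1, −7) and r = 2√5. The square of the distance from P to the centre is 144 + 400 = 544.
By the tangent–radius right angle, tangent length = √(|PO|² − r²) = √524 = 2√131.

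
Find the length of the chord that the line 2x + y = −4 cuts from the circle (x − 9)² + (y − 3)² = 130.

2√5

The distance from (9, 3) to the line is 25/√5, and r² = 130.
Half the chord is √(r² − d²) = √(5), so the full chord is 2√5.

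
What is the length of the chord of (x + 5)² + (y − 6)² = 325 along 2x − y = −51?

8√5

Express y = 2x + 51 and substitute into the circle:
5x² + 190x + 1725 = 0  ⟹  x² + 38x + 345 = 0
x = −15 or x = −23, giving (−15, 21) and (−23, 5).
|(−15, 21) − (−23, 5)| = √((8)² + (16)²) = 8√5.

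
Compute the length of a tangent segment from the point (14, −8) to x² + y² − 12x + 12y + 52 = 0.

With centre O = (6, −6), |OP|² = 68 and r² = 20.
The tangent meets the radius at right angles, so tangent² = |PO|² − r² = 68 − 20 = 48.

4√3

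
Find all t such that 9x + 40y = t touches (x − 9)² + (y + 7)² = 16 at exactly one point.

The line touches the circle iff its distance from (9, −7) is 4:
|9·9 + 40·(−7) − t| / √1681 = 4
|t − (−199)| = 4·41, so t = −35 or t = −363.

t = −363 or t = −35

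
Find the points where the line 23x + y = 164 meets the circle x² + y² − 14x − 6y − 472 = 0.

Express y = −23x + 164 and substitute into the circle:
530x² − 7420x + 25440 = 0  ⟹  x² − 14x + 48 = 0
x = 8 or x = 6, giving (8, −20) and (6, 26).

(6, 26) and (8, −20)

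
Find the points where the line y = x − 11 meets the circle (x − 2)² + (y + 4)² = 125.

Substitute y = x − 11:
2x² − 18x − 72 = 0  ⟹  x² − 9x − 36 = 0
x = 12 or x = −3, giving (12, 1) and (−3, −14).

(−3, −14) and (12, 1)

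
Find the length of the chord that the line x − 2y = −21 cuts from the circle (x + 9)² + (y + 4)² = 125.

The distance from (−9, −4) to the line is 20/√5, and r² = 125.
Half the chord is √(r² − d²) = √(45), so the full chord is 6√5.

6√5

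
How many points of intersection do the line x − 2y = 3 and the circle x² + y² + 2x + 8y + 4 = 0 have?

Substituting the line into the circle gives 5x² + 18x − 23 = 0.
Δ = 324 − (−460) = 784.
Two real roots: the line is a secant.

2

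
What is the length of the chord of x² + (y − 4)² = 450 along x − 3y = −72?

6√10

The distance from (0, 4) to the line is 60/√10, and r² = 450.
Chord = 2√(r² − d²) = 2·√(90) = 6√10.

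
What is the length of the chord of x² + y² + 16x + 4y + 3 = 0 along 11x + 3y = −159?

Express y = (−159 − 11x)/3 and substitute into the circle:
130x² + 3510x + 23400 = 0  ⟹  x² + 27x + 180 = 0
x = −12 or x = −15, giving (−12, −9) and (−15, 2).
|(−12, −9) − (−15, 2)| = √((3)² + (−11)²) = √130.

√130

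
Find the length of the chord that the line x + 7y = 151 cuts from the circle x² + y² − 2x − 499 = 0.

Centre (1, 0), r² = 500. Perpendicular distance d from centre to line = |−150| / √50 = 150/√50.
Chord = 2√(r² − d²) = 2·√(50) = 10√2.

10√2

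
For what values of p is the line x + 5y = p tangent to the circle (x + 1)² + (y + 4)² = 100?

p = −21 ± 10√26

Tangency holds when the distance from the centre (−1, −4) to the line equals the radius 10:
|1·(−1) + 5·(−4) − p| / √26 = 10
|p − (−21)| = 10√26.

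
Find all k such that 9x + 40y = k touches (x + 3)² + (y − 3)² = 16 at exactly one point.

k = −71 or k = 257

For a tangent, require d(centre, line) = r = 4.
|9·(−3) + 40·3 − k| / √1681 = 4
|k − (93)| = 4·41, so k = 257 or k = −71.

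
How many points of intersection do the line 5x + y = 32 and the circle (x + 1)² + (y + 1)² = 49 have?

0

Substituting the line into the circle gives 26x² − 328x + 1041 = 0.
Discriminant = (−328)² − 4·26·(1041) = −680 < 0.
No real roots: the line does not meet the circle.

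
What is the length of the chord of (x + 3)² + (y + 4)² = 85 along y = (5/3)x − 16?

√34

From the line, y = (−48 + 5x)/3. Substituting:
34x² − 306x + 612 = 0  ⟹  x² − 9x + 18 = 0
x = 6 or x = 3, giving (6, −6) and (3, −11).
|(6, −6) − (3, −11)| = √((3)² + (5)²) = √34.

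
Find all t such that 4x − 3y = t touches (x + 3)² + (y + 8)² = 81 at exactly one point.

The line touches the circle iff its distance from (−3, −8) is 9:
|4·(−3) − 3·(−8) − t| / √25 = 9
|t − (12)| = 9·5, so t = 57 or t = −33.

t = −33 or t = 57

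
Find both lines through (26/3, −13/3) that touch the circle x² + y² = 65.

8x + y = 65 and 4x − 7y = 65

Write the tangent as mx − y + (−13/3 − m·(26/3)) = 0 and set its distance from the centre to √65:
[m·(−26/3) − (13/3)]² = 65(m² + 1)
7m² + 52m − 32 = 0, so m = −8 or m = 4/7.
With m = −8: 8x + y = 65. With m = 4/7: 4x − 7y = 65.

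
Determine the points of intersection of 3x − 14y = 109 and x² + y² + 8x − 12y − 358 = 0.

Substitute y = (−109 + 3x)/14:
205x² + 410x − 39975 = 0  ⟹  x² + 2x − 195 = 0
x = 13 or x = −15, giving (13, −5) and (−15, −11).

(−15, −11) and (13, −5)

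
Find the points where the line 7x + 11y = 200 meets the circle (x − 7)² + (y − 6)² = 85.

(5, 15) and (16, 8)

From the line, y = (200 − 7x)/11. Substituting:
170x² − 3570x + 13600 = 0  ⟹  x² − 21x + 80 = 0
x = 16 or x = 5, giving (16, 8) and (5, 15).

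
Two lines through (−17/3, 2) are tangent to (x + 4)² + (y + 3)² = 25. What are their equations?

Write the tangent as mx − y + (2 − m·(−17/3)) = 0 and set its distance from the centre to 5:
[m·(5/3) − (−5)]² = 25(m² + 1)
4m² − 3m = 0, so m = 0 or m = 3/4.
With m = 0: y = 2. With m = 3/4: 3x − 4y = −25.

y = 2 and 3x − 4y = −25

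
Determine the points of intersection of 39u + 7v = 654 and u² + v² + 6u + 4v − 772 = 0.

(13, 21) and (20, −18)

Substitute v = (654 − 39u)/7:
1570u² − 51810u + 408200 = 0  ⟹  u² − 33u + 260 = 0
u = 20 or u = 13, giving (20, −18) and (13, 21).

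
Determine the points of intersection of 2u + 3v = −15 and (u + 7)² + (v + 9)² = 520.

(−21, 9) and (15, −15)

Substitute v = (−15 − 2u)/3:
13u² + 78u − 4095 = 0  ⟹  u² + 6u − 315 = 0
u = 15 or u = −21, giving (15, −15) and (−21, 9).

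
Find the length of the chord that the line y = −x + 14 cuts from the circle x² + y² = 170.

Express y = −x + 14 and substitute into the circle:
2x² − 28x + 26 = 0  ⟹  x² − 14x + 13 = 0
x = 13 or x = 1, giving (13, 1) and (1, 13).
|(13, 1) − (1, 13)| = √((12)² + (−12)²) = 12√2.

12√2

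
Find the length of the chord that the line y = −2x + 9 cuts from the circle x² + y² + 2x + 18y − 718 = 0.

24√5

Express y = −2x + 9 and substitute into the circle:
5x² − 70x − 475 = 0  ⟹  x² − 14x − 95 = 0
x = 19 or x = −5, giving (19, −29) and (−5, 19).
Chord length = distance between (19, −29) and (−5, 19) = √2880 = 24√5.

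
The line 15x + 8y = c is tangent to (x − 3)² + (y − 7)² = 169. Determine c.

Tangency holds when the distance from the centre (3, 7) to the line equals the radius 13:
|15·3 + 8·7 − c| / √289 = 13
|c − (101)| = 13·17, so c = 322 or c = −120.

c = −120 or c = 322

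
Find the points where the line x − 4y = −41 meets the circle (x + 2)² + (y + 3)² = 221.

(−13, 7) and (3, 11)

Substitute y = (41 + x)/4:
17x² + 170x − 663 = 0  ⟹  x² + 10x − 39 = 0
x = 3 or x = −13, giving (3, 11) and (−13, 7).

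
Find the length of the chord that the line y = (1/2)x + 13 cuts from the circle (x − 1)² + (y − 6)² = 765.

Substitute y = (26 + x)/2:
5x² + 20x − 2860 = 0  ⟹  x² + 4x − 572 = 0
x = 22 or x = −26, giving (22, 24) and (−26, 0).
|(22, 24) − (−26, 0)| = √((48)² + (24)²) = 24√5.

24√5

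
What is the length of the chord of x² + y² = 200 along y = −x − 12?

Express y = −x − 12 and substitute into the circle:
2x² + 24x − 56 = 0  ⟹  x² + 12x − 28 = 0
x = 2 or x = −14, giving (2, −14) and (−14, 2).
|(2, −14) − (−14, 2)| = √((16)² + (−16)²) = 16√2.

16√2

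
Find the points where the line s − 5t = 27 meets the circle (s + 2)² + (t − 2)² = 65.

(−3, −6) and (2, −5)

Express t = (−27 + s)/5 and substitute into the circle:
26s² + 26s − 156 = 0  ⟹  s² + s − 6 = 0
s = 2 or s = −3, giving (2, −5) and (−3, −6).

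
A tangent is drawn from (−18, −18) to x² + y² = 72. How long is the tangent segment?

With centre O = (0, 0), |OP|² = 648 and r² = 72.
By the tangent–radius right angle, tangent length = √(|PO|² − r²) = √576 = 24.

24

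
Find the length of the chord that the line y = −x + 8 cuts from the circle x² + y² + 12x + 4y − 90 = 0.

2√2

Substitute y = −x + 8:
2x² − 8x + 6 = 0  ⟹  x² − 4x + 3 = 0
x = 3 or x = 1, giving (3, 5) and (1, 7).
|(3, 5) − (1, 7)| = √((2)² + (−2)²) = 2√2.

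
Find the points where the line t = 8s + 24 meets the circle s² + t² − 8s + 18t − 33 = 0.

Substitute t = 8s + 24:
65s² + 520s + 975 = 0  ⟹  s² + 8s + 15 = 0
s = −3 or s = −5, giving (−3, 0) and (−5, −16).

(−5, −16) and (−3, 0)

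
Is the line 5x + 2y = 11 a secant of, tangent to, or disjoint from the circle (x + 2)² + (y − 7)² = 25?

secant

Centre (−2, 7), r² = 25. Distance² from centre to line = (−7)²/29 = 49/29.
Since d² < r², the line cuts the circle twice.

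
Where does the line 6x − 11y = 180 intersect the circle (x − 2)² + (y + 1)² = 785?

Express y = (−180 + 6x)/11 and substitute into the circle:
157x² − 2512x − 65940 = 0  ⟹  x² − 16x − 420 = 0
x = 30 or x = −14, giving (30, 0) and (−14, −24).

(−14, −24) and (30, 0)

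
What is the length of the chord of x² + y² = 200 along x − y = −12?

16√2

Centre (0, 0), r² = 200. Perpendicular distance d from centre to line = |12| / √2 = 12/√2.
Half the chord is √(r² − d²) = √(128), so the full chord is 16√2.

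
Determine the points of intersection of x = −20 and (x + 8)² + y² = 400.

(−20, −16) and (−20, 16)

The line gives x = −20. Substituting into the circle:
y² − 256 = 0
y = 16 or y = −16, giving (−20, 16) and (−20, −16).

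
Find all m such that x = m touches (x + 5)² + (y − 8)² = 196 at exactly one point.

The line touches the circle iff its distance from (−5, 8) is 14:
|1·(−5) + 0·8 − m| / √1 = 14
|m − (−5)| = 14, so m = 9 or m = −19.

m = −19 or m = 9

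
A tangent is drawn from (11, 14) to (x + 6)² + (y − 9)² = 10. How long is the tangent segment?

4√19

With centre O = (−6, 9), |OP|² = 314 and r² = 10.
By the tangent–radius right angle, tangent length = √(|PO|² − r²) = √304 = 4√19.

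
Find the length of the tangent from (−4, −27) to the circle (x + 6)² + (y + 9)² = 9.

The centre is (−6, −9) and r = 3. The square of the distance from P to the centre is 4 + 324 = 328.
Power of the point: PT² = |PO|² − r² = 319, so PT = √319.

√319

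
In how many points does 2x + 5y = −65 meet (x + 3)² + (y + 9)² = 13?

2

Centre (−3, −9), r² = 13. Distance² from centre to line = (14)²/29 = 196/29.
Since d² < r², the line cuts the circle twice.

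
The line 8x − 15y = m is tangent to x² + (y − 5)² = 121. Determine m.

m = −262 or m = 112

The line touches the circle iff its distance from (0, 5) is 11:
|8·0 − 15·5 − m| / √289 = 11
|m − (−75)| = 11·17, so m = 112 or m = −262.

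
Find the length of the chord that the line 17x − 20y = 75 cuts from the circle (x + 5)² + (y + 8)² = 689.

2√689

Substitute y = (−75 + 17x)/20:
689x² + 6890x − 258375 = 0  ⟹  x² + 10x − 375 = 0
x = 15 or x = −25, giving (15, 9) and (−25, −25).
Chord length = distance between (15, 9) and (−25, −25) = √2756 = 2√689.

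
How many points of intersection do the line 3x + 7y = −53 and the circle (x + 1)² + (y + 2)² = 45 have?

2

Centre (−1, −2), r² = 45. Distance² from centre to line = (36)²/58 = 648/29.
Since d² < r², the line cuts the circle twice.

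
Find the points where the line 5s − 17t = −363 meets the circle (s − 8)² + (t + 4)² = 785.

Substitute t = (363 + 5s)/17:
314s² − 314s − 22608 = 0  ⟹  s² − s − 72 = 0
s = 9 or s = −8, giving (9, 24) and (−8, 19).

(−8, 19) and (9, 24)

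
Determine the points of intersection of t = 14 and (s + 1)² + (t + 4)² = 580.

From the line, t = 14. Substituting:
s² + 2s − 255 = 0
s = 15 or s = −17, giving (15, 14) and (−17, 14).

(−17, 14) and (15, 14)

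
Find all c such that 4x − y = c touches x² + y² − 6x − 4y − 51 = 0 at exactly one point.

For a tangent, require d(centre, line) = r = 8.
|4·3 − 1·2 − c| / √17 = 8
|c − (10)| = 8√17.

c = 10 ± 8√17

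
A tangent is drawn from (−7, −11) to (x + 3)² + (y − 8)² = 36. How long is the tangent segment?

The centre is (−3, 8) and r = 6. The square of the distance from P to the centre is 16 + 361 = 377.
The tangent meets the radius at right angles, so tangent² = |PO|² − r² = 377 − 36 = 341.

√341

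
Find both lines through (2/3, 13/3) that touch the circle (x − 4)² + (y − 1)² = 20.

A line y − (13/3) = m(x − (2/3)) is tangent when its distance from (4, 1) is 2√5:
[m·(10/3) − (−10/3)]² = 20(m² + 1)
2m² − 5m + 2 = 0, so m = 2 or m = 1/2.
Through (2/3, 13/3) these give 2x − y = −3 and x − 2y = −8.

2x − y = −3 and x − 2y = −8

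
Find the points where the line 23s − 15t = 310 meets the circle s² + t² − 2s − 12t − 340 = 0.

From the line, t = (−310 + 23s)/15. Substituting:
754s² − 18850s + 75400 = 0  ⟹  s² − 25s + 100 = 0
s = 20 or s = 5, giving (20, 10) and (5, −13).

(5, −13) and (20, 10)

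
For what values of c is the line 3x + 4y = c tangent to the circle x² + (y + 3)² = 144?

c = −72 or c = 48

Tangency holds when the distance from the centre (0, −3) to the line equals the radius 12:
|3·0 + 4·(−3) − c| / √25 = 12
|c − (−12)| = 12·5, so c = 48 or c = −72.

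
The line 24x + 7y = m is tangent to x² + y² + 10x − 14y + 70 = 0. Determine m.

m = −121 or m = −21

Tangency holds when the distance from the centre (−5, 7) to the line equals the radius 2:
|24·(−5) + 7·7 − m| / √625 = 2
|m − (−71)| = 2·25, so m = −21 or m = −121.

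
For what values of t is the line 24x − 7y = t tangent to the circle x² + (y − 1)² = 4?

t = −57 or t = 43

The line touches the circle iff its distance from (0, 1) is 2:
|24·0 − 7·1 − t| / √625 = 2
|t − (−7)| = 2·25, so t = 43 or t = −57.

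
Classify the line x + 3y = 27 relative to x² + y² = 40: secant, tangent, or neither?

neither

Centre (0, 0), r² = 40. Distance² from centre to line = (−27)²/10 = 729/10.
Since d² > r², the line lies outside the circle.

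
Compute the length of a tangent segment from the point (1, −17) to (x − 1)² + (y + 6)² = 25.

4√6

The centre is (1, −6) and r = 5. The square of the distance from P to the centre is 0 + 121 = 121.
By the tangent–radius right angle, tangent length = √(|PO|² − r²) = √96 = 4√6.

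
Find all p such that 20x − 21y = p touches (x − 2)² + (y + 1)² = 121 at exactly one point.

For a tangent, require d(centre, line) = r = 11.
|20·2 − 21·(−1) − p| / √841 = 11
|p − (61)| = 11·29, so p = 380 or p = −258.

p = −258 or p = 380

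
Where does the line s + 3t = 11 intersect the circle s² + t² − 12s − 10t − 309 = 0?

(−13, 8) and (23, −4)

Substitute t = (11 − s)/3:
10s² − 100s − 2990 = 0  ⟹  s² − 10s − 299 = 0
s = 23 or s = −13, giving (23, −4) and (−13, 8).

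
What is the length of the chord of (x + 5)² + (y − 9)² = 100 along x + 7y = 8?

From the line, y = (8 − x)/7. Substituting:
50x² + 600x − 650 = 0  ⟹  x² + 12x − 13 = 0
x = 1 or x = −13, giving (1, 1) and (−13, 3).
Chord length = distance between (1, 1) and (−13, 3) = √200 = 10√2.

10√2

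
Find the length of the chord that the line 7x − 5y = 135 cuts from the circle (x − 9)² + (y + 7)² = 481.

5√74

Centre (9, −7), r² = 481. Perpendicular distance d from centre to line = |−37| / √74 = 37/√74.
Chord = 2√(r² − d²) = 2·√(925/2) = 5√74.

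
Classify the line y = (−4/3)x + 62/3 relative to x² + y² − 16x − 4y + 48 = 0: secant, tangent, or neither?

neither

Substituting the line into the circle gives 25x² − 592x + 3532 = 0.
Discriminant = (−592)² − 4·25·(3532) = −2736 < 0.
No real roots: the line does not meet the circle.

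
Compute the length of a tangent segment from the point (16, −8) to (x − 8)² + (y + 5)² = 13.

The centre is (8, −5) and r = √13. The square of the distance from P to the centre is 64 + 9 = 73.
By the tangent–radius right angle, tangent length = √(|PO|² − r²) = √60 = 2√15.

2√15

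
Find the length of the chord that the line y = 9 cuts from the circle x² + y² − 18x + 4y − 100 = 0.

The distance from (9, −2) to the line is 11, and r² = 185.
Half the chord is √(r² − d²) = √(64), so the full chord is 16.

16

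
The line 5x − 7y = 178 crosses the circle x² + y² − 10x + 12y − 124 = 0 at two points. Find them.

From the line, y = (−178 + 5x)/7. Substituting:
74x² − 1850x + 10656 = 0  ⟹  x² − 25x + 144 = 0
x = 16 or x = 9, giving (16, −14) and (9, −19).

(9, −19) and (16, −14)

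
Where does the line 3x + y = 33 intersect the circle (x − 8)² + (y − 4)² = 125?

(6, 15) and (13, −6)

Substitute y = −3x + 33:
10x² − 190x + 780 = 0  ⟹  x² − 19x + 78 = 0
x = 13 or x = 6, giving (13, −6) and (6, 15).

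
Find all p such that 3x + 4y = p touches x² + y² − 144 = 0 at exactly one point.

Tangency holds when the distance from the centre (0, 0) to the line equals the radius 12:
|3·0 + 4·0 − p| / √25 = 12
|p| = 12·5, so p = 60 or p = −60.

p = −60 or p = 60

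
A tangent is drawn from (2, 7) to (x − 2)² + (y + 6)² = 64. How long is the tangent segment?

With centre O = (2, −6), |OP|² = 169 and r² = 64.
The tangent meets the radius at right angles, so tangent² = |PO|² − r² = 169 − 64 = 105.

√105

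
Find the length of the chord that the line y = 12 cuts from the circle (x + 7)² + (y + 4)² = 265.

Substitute y = 12:
x² + 14x + 40 = 0
x = −4 or x = −10, giving (−4, 12) and (−10, 12).
Chord length = distance between (−4, 12) and (−10, 12) = √36 = 6.

6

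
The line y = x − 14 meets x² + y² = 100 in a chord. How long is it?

Substitute y = x − 14:
2x² − 28x + 96 = 0  ⟹  x² − 14x + 48 = 0
x = 8 or x = 6, giving (8, −6) and (6, −8).
|(8, −6) − (6, −8)| = √((2)² + (2)²) = 2√2.

2√2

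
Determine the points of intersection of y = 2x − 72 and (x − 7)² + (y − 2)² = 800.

Substitute y = 2x − 72:
5x² − 310x + 4725 = 0  ⟹  x² − 62x + 945 = 0
x = 35 or x = 27, giving (35, −2) and (27, −18).

(27, −18) and (35, −2)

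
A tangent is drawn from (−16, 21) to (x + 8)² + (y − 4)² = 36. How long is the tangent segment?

√317

With centre O = (−8, 4), |OP|² = 353 and r² = 36.
Power of the point: PT² = |PO|² − r² = 317, so PT = √317.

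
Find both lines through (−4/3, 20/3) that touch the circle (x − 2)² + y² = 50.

Write the tangent as mx − y + (20/3 − m·(−4/3)) = 0 and set its distance from the centre to 5√2:
[m·(10/3) − (−20/3)]² = 50(m² + 1)
7m² − 8m + 1 = 0, so m = 1 or m = 1/7.
With m = 1: x − y = −8. With m = 1/7: x − 7y = −48.

x − y = −8 and x − 7y = −48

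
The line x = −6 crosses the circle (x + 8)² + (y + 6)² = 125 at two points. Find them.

(−6, −17) and (−6, 5)

The line gives x = −6. Substituting into the circle:
y² + 12y − 85 = 0
y = 5 or y = −17, giving (−6, 5) and (−6, −17).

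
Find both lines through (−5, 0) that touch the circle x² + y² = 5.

x + 2y = −5 and x − 2y = −5

Let a tangent through (−5, 0) have slope m. Its distance from (0, 0) must equal √5:
[m·(5) − (0)]² = 5(m² + 1)
4m² − 1 = 0, so m = −1/2 or m = 1/2.
With m = −1/2: x + 2y = −5. With m = 1/2: x − 2y = −5.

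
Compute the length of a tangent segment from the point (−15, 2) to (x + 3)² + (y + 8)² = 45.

With centre O = (−3, −8), |OP|² = 244 and r² = 45.
By the tangent–radius right angle, tangent length = √(|PO|² − r²) = √199.

√199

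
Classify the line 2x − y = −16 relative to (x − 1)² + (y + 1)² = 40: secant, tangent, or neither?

neither

d² = (2·1 − 1·(−1) − (−16))²/5 = 361/5; r² = 40.
Since d² > r², the line lies outside the circle.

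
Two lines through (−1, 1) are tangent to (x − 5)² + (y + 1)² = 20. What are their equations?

Let a tangent through (−1, 1) have slope m. Its distance from (5, −1) must equal 2√5:
[m·(6) − (−2)]² = 20(m² + 1)
2m² + 3m − 2 = 0, so m = −2 or m = 1/2.
Through (−1, 1) these give 2x + y = −1 and x − 2y = −3.

2x + y = −1 and x − 2y = −3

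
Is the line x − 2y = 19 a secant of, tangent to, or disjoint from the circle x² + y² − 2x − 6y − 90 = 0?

Centre (1, 3), r² = 100. Distance² from centre to line = (−24)²/5 = 576/5.
Since d² > r², the line lies outside the circle.

disjoint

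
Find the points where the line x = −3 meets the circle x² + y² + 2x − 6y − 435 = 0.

(−3, −18) and (−3, 24)

The line gives x = −3. Substituting into the circle:
y² − 6y − 432 = 0
y = 24 or y = −18, giving (−3, 24) and (−3, −18).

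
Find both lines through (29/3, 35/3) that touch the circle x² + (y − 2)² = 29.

2x − 5y = −39 and 5x − 2y = 25

Let a tangent through (29/3, 35/3) have slope m. Its distance from (0, 2) must equal √29:
(−29/3m − (−29/3))² = 29(m² + 1)
10m² − 29m + 10 = 0, so m = 2/5 or m = 5/2.
With m = 2/5: 2x − 5y = −39. With m = 5/2: 5x − 2y = 25.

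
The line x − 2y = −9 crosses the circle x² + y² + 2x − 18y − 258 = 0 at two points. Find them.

(−15, −3) and (17, 13)

Substitute y = (9 + x)/2:
5x² − 10x − 1275 = 0  ⟹  x² − 2x − 255 = 0
x = 17 or x = −15, giving (17, 13) and (−15, −3).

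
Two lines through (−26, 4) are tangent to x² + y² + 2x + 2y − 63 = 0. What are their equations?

4x + 7y = −76 and x − 8y = −58

Let a tangent through (−26, 4) have slope m. Its distance from (−1, −1) must equal √65:
(25m − (−5))² = 65(m² + 1)
56m² + 25m − 4 = 0, so m = −4/7 or m = 1/8.
With m = −4/7: 4x + 7y = −76. With m = 1/8: x − 8y = −58.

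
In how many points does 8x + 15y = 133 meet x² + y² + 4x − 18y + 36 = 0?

d² = (8·(−2) + 15·9 − (133))²/289 = 196/289; r² = 49.
Since d² < r², the line cuts the circle twice.

2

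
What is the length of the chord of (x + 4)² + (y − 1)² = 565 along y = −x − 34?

Substitute y = −x − 34:
2x² + 78x + 676 = 0  ⟹  x² + 39x + 338 = 0
x = −13 or x = −26, giving (−13, −21) and (−26, −8).
Chord length = distance between (−13, −21) and (−26, −8) = √338 = 13√2.

13√2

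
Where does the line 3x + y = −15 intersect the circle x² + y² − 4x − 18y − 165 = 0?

(−11, 18) and (−3, −6)

Substitute y = −3x − 15:
10x² + 140x + 330 = 0  ⟹  x² + 14x + 33 = 0
x = −3 or x = −11, giving (−3, −6) and (−11, 18).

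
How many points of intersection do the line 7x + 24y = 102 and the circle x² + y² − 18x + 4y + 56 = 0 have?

2

Substituting the line into the circle gives 625x² − 12468x + 52452 = 0.
Discriminant = (−12468)² − 4·625·(52452) = 24321024 > 0.
Two real roots: the line is a secant.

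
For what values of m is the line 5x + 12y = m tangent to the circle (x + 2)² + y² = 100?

Tangency holds when the distance from the centre (−2, 0) to the line equals the radius 10:
|5·(−2) + 12·0 − m| / √169 = 10
|m − (−10)| = 10·13, so m = 120 or m = −140.

m = −140 or m = 120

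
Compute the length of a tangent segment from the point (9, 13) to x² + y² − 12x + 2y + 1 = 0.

Centre (6, −1), r² = 36. |PO|² = (3)² + (14)² = 205.
Power of the point: PT² = |PO|² − r² = 169, so PT = 13.

13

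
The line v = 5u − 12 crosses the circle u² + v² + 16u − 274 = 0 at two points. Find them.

From the line, v = 5u − 12. Substituting:
26u² − 104u − 130 = 0  ⟹  u² − 4u − 5 = 0
u = 5 or u = −1, giving (5, 13) and (−1, −17).

(−1, −17) and (5, 13)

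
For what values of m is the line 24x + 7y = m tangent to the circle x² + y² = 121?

m = −275 or m = 275

The line touches the circle iff its distance from (0, 0) is 11:
|24·0 + 7·0 − m| / √625 = 11
|m| = 11·25, so m = 275 or m = −275.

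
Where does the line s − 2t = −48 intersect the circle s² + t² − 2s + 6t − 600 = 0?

(−12, 18) and (−8, 20)

From the line, t = (48 + s)/2. Substituting:
5s² + 100s + 480 = 0  ⟹  s² + 20s + 96 = 0
s = −8 or s = −12, giving (−8, 20) and (−12, 18).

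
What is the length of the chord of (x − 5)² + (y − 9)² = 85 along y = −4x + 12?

4√17

Centre (5, 9), r² = 85. Perpendicular distance d from centre to line = |17| / √17 = 17/√17.
Chord = 2√(r² − d²) = 2·√(68) = 4√17.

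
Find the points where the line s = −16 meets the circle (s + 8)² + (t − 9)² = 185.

(−16, −2) and (−16, 20)

The line gives s = −16. Substituting into the circle:
t² − 18t − 40 = 0
t = 20 or t = −2, giving (−16, 20) and (−16, −2).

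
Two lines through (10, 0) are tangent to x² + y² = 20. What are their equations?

x + 2y = 10 and x − 2y = 10

Write the tangent as mx − y + (0 − m·(10)) = 0 and set its distance from the centre to 2√5:
[m·(−10) − (0)]² = 20(m² + 1)
4m² − 1 = 0, so m = −1/2 or m = 1/2.
With m = −1/2: x + 2y = 10. With m = 1/2: x − 2y = 10.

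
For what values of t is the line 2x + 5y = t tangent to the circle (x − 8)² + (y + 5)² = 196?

For a tangent, require d(centre, line) = r = 14.
|2·8 + 5·(−5) − t| / √29 = 14
|t − (−9)| = 14√29.

t = −9 ± 14√29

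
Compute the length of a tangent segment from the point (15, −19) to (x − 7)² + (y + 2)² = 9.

The centre is (7, −2) and r = 3. The square of the distance from P to the centre is 64 + 289 = 353.
By the tangent–radius right angle, tangent length = √(|PO|² − r²) = √344 = 2√86.

2√86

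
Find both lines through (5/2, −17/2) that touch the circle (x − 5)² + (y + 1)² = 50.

x + y = −6 and x − 7y = 62

Write the tangent as mx − y + (−17/2 − m·(5/2)) = 0 and set its distance from the centre to 5√2:
(5/2m − (15/2))² = 50(m² + 1)
7m² + 6m − 1 = 0, so m = −1 or m = 1/7.
With m = −1: x + y = −6. With m = 1/7: x − 7y = 62.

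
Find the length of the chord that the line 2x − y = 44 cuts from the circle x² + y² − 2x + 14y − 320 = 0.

10√5

From the line, y = 2x − 44. Substituting:
5x² − 150x + 1000 = 0  ⟹  x² − 30x + 200 = 0
x = 20 or x = 10, giving (20, −4) and (10, −24).
|(20, −4) − (10, −24)| = √((10)² + (20)²) = 10√5.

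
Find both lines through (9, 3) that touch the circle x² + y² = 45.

2x − y = 15 and x + 2y = 15

Write the tangent as mx − y + (3 − m·(9)) = 0 and set its distance from the centre to 3√5:
[m·(−9) − (−3)]² = 45(m² + 1)
2m² − 3m − 2 = 0, so m = 2 or m = −1/2.
Through (9, 3) these give 2x − y = 15 and x + 2y = 15.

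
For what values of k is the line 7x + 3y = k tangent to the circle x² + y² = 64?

The line touches the circle iff its distance from (0, 0) is 8:
|7·0 + 3·0 − k| / √58 = 8
|k| = 8√58.

k = ±8√58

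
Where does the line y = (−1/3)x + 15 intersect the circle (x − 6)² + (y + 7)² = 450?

(3, 14) and (21, 8)

Substitute y = (45 − x)/3:
10x² − 240x + 630 = 0  ⟹  x² − 24x + 63 = 0
x = 21 or x = 3, giving (21, 8) and (3, 14).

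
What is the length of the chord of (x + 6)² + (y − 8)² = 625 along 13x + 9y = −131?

From the line, y = (−131 − 13x)/9. Substituting:
250x² + 6250x − 6500 = 0  ⟹  x² + 25x − 26 = 0
x = 1 or x = −26, giving (1, −16) and (−26, 23).
|(1, −16) − (−26, 23)| = √((27)² + (−39)²) = 15√10.

15√10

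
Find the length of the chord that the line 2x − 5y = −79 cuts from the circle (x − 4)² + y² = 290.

From the line, y = (79 + 2x)/5. Substituting:
29x² + 116x − 609 = 0  ⟹  x² + 4x − 21 = 0
x = 3 or x = −7, giving (3, 17) and (−7, 13).
|(3, 17) − (−7, 13)| = √((10)² + (4)²) = 2√29.

2√29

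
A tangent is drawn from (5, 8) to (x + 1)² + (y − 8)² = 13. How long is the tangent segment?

√23

The centre is (−1, 8) and r = √13. The square of the distance from P to the centre is 36 + 0 = 36.
The tangent meets the radius at right angles, so tangent² = |PO|² − r² = 36 − 13 = 23.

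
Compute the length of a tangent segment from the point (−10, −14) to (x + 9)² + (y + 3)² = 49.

With centre O = (−9, −3), |OP|² = 122 and r² = 49.
Power of the point: PT² = |PO|² − r² = 73, so PT = √73.

√73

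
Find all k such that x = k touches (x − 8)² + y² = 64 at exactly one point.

k = 0 or k = 16

For a tangent, require d(centre, line) = r = 8.
|1·8 + 0·0 − k| / √1 = 8
|k − (8)| = 8, so k = 16 or k = 0.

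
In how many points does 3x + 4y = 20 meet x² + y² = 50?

2

Substituting the line into the circle gives 25x² − 120x − 400 = 0.
Δ = 14400 − (−40000) = 54400.
Two real roots: the line is a secant.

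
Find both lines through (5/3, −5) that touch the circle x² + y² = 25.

Write the tangent as mx − y + (−5 − m·(5/3)) = 0 and set its distance from the centre to 5:
(−5/3m − (5))² = 25(m² + 1)
4m² − 3m = 0, so m = 0 or m = 3/4.
Through (5/3, −5) these give y = −5 and 3x − 4y = 25.

y = −5 and 3x − 4y = 25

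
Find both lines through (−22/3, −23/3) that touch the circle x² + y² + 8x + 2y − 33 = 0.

Write the tangent as mx − y + (−23/3 − m·(−22/3)) = 0 and set its distance from the centre to 5√2:
[m·(10/3) − (20/3)]² = 50(m² + 1)
7m² + 8m + 1 = 0, so m = −1 or m = −1/7.
Through (−22/3, −23/3) these give x + y = −15 and x + 7y = −61.

x + y = −15 and x + 7y = −61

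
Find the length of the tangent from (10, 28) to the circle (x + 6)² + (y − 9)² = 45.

The centre is (−6, 9) and r = 3√5. The square of the distance from P to the centre is 256 + 361 = 617.
Power of the point: PT² = |PO|² − r² = 572, so PT = 2√143.

2√143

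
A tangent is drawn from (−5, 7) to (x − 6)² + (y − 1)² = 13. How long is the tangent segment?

12

Centre (6, 1), r² = 13. |PO|² = (−11)² + (6)² = 157.
By the tangent–radius right angle, tangent length = √(|PO|² − r²) = √144 = 12.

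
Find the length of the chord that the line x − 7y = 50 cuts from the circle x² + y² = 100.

10√2

Substitute y = (−50 + x)/7:
50x² − 100x − 2400 = 0  ⟹  x² − 2x − 48 = 0
x = 8 or x = −6, giving (8, −6) and (−6, −8).
Chord length = distance between (8, −6) and (−6, −8) = √200 = 10√2.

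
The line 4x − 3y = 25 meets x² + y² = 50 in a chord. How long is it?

Express y = (−25 + 4x)/3 and substitute into the circle:
25x² − 200x + 175 = 0  ⟹  x² − 8x + 7 = 0
x = 7 or x = 1, giving (7, 1) and (1, −7).
Chord length = distance between (7, 1) and (1, −7) = √100 = 10.

10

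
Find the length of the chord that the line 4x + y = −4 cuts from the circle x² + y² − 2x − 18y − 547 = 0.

12√17

From the line, y = −4x − 4. Substituting:
17x² + 102x − 459 = 0  ⟹  x² + 6x − 27 = 0
x = 3 or x = −9, giving (3, −16) and (−9, 32).
Chord length = distance between (3, −16) and (−9, 32) = √2448 = 12√17.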